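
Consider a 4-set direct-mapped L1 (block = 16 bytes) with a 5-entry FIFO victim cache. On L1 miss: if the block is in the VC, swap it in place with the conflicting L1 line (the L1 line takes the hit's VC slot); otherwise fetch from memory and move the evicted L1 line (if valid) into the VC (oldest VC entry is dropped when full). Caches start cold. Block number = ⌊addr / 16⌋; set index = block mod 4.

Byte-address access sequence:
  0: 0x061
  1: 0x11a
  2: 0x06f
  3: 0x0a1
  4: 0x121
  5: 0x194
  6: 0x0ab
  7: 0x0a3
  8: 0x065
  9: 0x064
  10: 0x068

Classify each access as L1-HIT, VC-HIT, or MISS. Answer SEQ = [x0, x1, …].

SEQ = [MISS, MISS, L1-HIT, MISS, MISS, MISS, VC-HIT, L1-HIT, VC-HIT, L1-HIT, L1-HIT]

#0 0x61→b6/s2 MISS; vc=[]
#1 0x11a→b17/s1 MISS; vc=[]
#2 0x6f→b6/s2 L1-HIT; vc=[]
#3 0xa1→b10/s2 MISS; vc=[6]
#4 0x121→b18/s2 MISS; vc=[6,10]
#5 0x194→b25/s1 MISS; vc=[6,10,17]
#6 0xab→b10/s2 VC-HIT; vc=[6,18,17]
#7 0xa3→b10/s2 L1-HIT; vc=[6,18,17]
#8 0x65→b6/s2 VC-HIT; vc=[10,18,17]
#9 0x64→b6/s2 L1-HIT; vc=[10,18,17]
#10 0x68→b6/s2 L1-HIT; vc=[10,18,17]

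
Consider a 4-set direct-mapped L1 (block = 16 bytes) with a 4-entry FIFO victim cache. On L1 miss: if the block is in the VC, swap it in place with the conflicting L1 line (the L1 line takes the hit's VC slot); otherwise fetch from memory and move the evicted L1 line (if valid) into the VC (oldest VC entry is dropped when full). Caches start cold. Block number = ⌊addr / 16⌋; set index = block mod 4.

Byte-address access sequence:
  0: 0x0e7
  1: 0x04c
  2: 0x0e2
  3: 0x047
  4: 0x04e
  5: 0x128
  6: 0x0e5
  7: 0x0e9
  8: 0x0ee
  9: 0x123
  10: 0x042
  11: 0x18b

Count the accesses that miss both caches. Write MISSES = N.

MISSES = 4

  [0] addr=0xe7 blk=14 s=2: MISS | VC []
  [1] addr=0x4c blk=4 s=0: MISS | VC []
  [2] addr=0xe2 blk=14 s=2: L1-HIT | VC []
  [3] addr=0x47 blk=4 s=0: L1-HIT | VC []
  [4] addr=0x4e blk=4 s=0: L1-HIT | VC []
  [5] addr=0x128 blk=18 s=2: MISS | VC [14]
  [6] addr=0xe5 blk=14 s=2: VC-HIT | VC [18]
  [7] addr=0xe9 blk=14 s=2: L1-HIT | VC [18]
  [8] addr=0xee blk=14 s=2: L1-HIT | VC [18]
  [9] addr=0x123 blk=18 s=2: VC-HIT | VC [14]
  [10] addr=0x42 blk=4 s=0: L1-HIT | VC [14]
  [11] addr=0x18b blk=24 s=0: MISS | VC [14, 4]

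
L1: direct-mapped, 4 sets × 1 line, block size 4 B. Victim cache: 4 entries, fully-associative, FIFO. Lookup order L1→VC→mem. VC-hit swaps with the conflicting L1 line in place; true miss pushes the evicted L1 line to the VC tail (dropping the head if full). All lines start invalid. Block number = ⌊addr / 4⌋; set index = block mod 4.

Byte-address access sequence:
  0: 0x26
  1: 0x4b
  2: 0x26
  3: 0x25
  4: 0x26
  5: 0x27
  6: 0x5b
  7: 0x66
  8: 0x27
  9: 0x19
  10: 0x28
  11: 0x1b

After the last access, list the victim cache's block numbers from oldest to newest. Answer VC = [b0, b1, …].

#0 0x26→b9/s1 MISS; vc=[]
#1 0x4b→b18/s2 MISS; vc=[]
#2 0x26→b9/s1 L1-HIT; vc=[]
#3 0x25→b9/s1 L1-HIT; vc=[]
#4 0x26→b9/s1 L1-HIT; vc=[]
#5 0x27→b9/s1 L1-HIT; vc=[]
#6 0x5b→b22/s2 MISS; vc=[18]
#7 0x66→b25/s1 MISS; vc=[18,9]
#8 0x27→b9/s1 VC-HIT; vc=[18,25]
#9 0x19→b6/s2 MISS; vc=[18,25,22]
#10 0x28→b10/s2 MISS; vc=[18,25,22,6]
#11 0x1b→b6/s2 VC-HIT; vc=[18,25,22,10]

VC = [18, 25, 22, 10]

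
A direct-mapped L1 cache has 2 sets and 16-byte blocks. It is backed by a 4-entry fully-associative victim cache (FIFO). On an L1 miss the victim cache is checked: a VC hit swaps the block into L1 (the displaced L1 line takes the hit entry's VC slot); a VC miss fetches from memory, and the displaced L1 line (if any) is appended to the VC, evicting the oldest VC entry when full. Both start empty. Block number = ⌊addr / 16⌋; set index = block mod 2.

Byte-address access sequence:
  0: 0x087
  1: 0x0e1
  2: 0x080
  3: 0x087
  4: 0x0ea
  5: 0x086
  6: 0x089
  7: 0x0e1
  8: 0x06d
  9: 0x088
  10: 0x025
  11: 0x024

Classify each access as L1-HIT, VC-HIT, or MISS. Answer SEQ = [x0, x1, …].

  [0] addr=0x87 blk=8 s=0: MISS | VC []
  [1] addr=0xe1 blk=14 s=0: MISS | VC [8]
  [2] addr=0x80 blk=8 s=0: VC-HIT | VC [14]
  [3] addr=0x87 blk=8 s=0: L1-HIT | VC [14]
  [4] addr=0xea blk=14 s=0: VC-HIT | VC [8]
  [5] addr=0x86 blk=8 s=0: VC-HIT | VC [14]
  [6] addr=0x89 blk=8 s=0: L1-HIT | VC [14]
  [7] addr=0xe1 blk=14 s=0: VC-HIT | VC [8]
  [8] addr=0x6d blk=6 s=0: MISS | VC [8, 14]
  [9] addr=0x88 blk=8 s=0: VC-HIT | VC [6, 14]
  [10] addr=0x25 blk=2 s=0: MISS | VC [6, 14, 8]
  [11] addr=0x24 blk=2 s=0: L1-HIT | VC [6, 14, 8]

SEQ = [MISS, MISS, VC-HIT, L1-HIT, VC-HIT, VC-HIT, L1-HIT, VC-HIT, MISS, VC-HIT, MISS, L1-HIT]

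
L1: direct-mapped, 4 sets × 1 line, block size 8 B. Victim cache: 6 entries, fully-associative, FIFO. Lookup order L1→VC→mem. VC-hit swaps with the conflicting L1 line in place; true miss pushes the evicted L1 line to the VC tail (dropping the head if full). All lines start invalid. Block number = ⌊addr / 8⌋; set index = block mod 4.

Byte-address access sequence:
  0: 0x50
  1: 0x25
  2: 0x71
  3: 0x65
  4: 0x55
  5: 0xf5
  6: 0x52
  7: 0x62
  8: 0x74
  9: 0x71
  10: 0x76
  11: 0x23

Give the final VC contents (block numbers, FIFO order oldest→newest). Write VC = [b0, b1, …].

VC = [10, 12, 30]

#0 0x50→b10/s2 MISS; vc=[]
#1 0x25→b4/s0 MISS; vc=[]
#2 0x71→b14/s2 MISS; vc=[10]
#3 0x65→b12/s0 MISS; vc=[10,4]
#4 0x55→b10/s2 VC-HIT; vc=[14,4]
#5 0xf5→b30/s2 MISS; vc=[14,4,10]
#6 0x52→b10/s2 VC-HIT; vc=[14,4,30]
#7 0x62→b12/s0 L1-HIT; vc=[14,4,30]
#8 0x74→b14/s2 VC-HIT; vc=[10,4,30]
#9 0x71→b14/s2 L1-HIT; vc=[10,4,30]
#10 0x76→b14/s2 L1-HIT; vc=[10,4,30]
#11 0x23→b4/s0 VC-HIT; vc=[10,12,30]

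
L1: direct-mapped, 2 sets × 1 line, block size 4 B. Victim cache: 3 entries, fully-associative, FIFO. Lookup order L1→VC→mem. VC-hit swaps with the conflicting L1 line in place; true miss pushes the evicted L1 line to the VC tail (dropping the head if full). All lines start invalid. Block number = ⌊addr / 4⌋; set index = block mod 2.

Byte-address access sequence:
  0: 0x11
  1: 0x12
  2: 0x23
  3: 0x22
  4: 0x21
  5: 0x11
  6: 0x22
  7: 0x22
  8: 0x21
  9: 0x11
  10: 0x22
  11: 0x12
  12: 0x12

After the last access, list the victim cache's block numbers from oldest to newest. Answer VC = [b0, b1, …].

VC = [8]

#0 0x11→b4/s0 MISS; vc=[]
#1 0x12→b4/s0 L1-HIT; vc=[]
#2 0x23→b8/s0 MISS; vc=[4]
#3 0x22→b8/s0 L1-HIT; vc=[4]
#4 0x21→b8/s0 L1-HIT; vc=[4]
#5 0x11→b4/s0 VC-HIT; vc=[8]
#6 0x22→b8/s0 VC-HIT; vc=[4]
#7 0x22→b8/s0 L1-HIT; vc=[4]
#8 0x21→b8/s0 L1-HIT; vc=[4]
#9 0x11→b4/s0 VC-HIT; vc=[8]
#10 0x22→b8/s0 VC-HIT; vc=[4]
#11 0x12→b4/s0 VC-HIT; vc=[8]
#12 0x12→b4/s0 L1-HIT; vc=[8]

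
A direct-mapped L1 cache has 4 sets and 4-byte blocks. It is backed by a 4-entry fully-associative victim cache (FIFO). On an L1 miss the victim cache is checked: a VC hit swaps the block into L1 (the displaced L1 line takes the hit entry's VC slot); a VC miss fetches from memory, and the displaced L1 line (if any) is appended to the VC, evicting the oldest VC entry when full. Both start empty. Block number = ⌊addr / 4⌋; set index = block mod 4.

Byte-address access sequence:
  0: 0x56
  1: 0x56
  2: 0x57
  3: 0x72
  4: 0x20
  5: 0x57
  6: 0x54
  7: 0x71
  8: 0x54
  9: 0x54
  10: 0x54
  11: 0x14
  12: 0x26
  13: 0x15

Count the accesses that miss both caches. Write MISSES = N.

#0 0x56→b21/s1 MISS; vc=[]
#1 0x56→b21/s1 L1-HIT; vc=[]
#2 0x57→b21/s1 L1-HIT; vc=[]
#3 0x72→b28/s0 MISS; vc=[]
#4 0x20→b8/s0 MISS; vc=[28]
#5 0x57→b21/s1 L1-HIT; vc=[28]
#6 0x54→b21/s1 L1-HIT; vc=[28]
#7 0x71→b28/s0 VC-HIT; vc=[8]
#8 0x54→b21/s1 L1-HIT; vc=[8]
#9 0x54→b21/s1 L1-HIT; vc=[8]
#10 0x54→b21/s1 L1-HIT; vc=[8]
#11 0x14→b5/s1 MISS; vc=[8,21]
#12 0x26→b9/s1 MISS; vc=[8,21,5]
#13 0x15→b5/s1 VC-HIT; vc=[8,21,9]

MISSES = 5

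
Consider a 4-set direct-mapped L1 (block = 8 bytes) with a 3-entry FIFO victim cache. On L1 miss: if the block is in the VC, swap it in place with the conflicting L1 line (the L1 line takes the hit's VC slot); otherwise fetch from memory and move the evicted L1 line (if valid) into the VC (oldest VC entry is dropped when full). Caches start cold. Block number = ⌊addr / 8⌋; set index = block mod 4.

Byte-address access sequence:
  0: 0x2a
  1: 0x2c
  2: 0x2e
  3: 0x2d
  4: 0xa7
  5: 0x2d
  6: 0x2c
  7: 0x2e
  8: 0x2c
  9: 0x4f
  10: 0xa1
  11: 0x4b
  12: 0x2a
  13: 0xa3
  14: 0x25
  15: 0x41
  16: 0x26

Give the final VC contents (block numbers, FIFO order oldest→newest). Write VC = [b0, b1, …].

VC = [9, 20, 8]

0: 0x2a (blk 5, set 1) → MISS  vc=[]
1: 0x2c (blk 5, set 1) → L1-HIT  vc=[]
2: 0x2e (blk 5, set 1) → L1-HIT  vc=[]
3: 0x2d (blk 5, set 1) → L1-HIT  vc=[]
4: 0xa7 (blk 20, set 0) → MISS  vc=[]
5: 0x2d (blk 5, set 1) → L1-HIT  vc=[]
6: 0x2c (blk 5, set 1) → L1-HIT  vc=[]
7: 0x2e (blk 5, set 1) → L1-HIT  vc=[]
8: 0x2c (blk 5, set 1) → L1-HIT  vc=[]
9: 0x4f (blk 9, set 1) → MISS  vc=[5]
10: 0xa1 (blk 20, set 0) → L1-HIT  vc=[5]
11: 0x4b (blk 9, set 1) → L1-HIT  vc=[5]
12: 0x2a (blk 5, set 1) → VC-HIT  vc=[9]
13: 0xa3 (blk 20, set 0) → L1-HIT  vc=[9]
14: 0x25 (blk 4, set 0) → MISS  vc=[9, 20]
15: 0x41 (blk 8, set 0) → MISS  vc=[9, 20, 4]
16: 0x26 (blk 4, set 0) → VC-HIT  vc=[9, 20, 8]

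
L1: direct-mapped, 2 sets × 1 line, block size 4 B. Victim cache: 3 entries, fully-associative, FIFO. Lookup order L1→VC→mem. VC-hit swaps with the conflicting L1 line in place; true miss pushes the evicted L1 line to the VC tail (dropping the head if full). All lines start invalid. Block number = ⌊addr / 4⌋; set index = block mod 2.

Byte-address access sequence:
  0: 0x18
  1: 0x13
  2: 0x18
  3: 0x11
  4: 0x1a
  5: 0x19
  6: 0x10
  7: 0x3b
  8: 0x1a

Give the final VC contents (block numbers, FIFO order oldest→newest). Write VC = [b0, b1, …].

0: 0x18 (blk 6, set 0) → MISS  vc=[]
1: 0x13 (blk 4, set 0) → MISS  vc=[6]
2: 0x18 (blk 6, set 0) → VC-HIT  vc=[4]
3: 0x11 (blk 4, set 0) → VC-HIT  vc=[6]
4: 0x1a (blk 6, set 0) → VC-HIT  vc=[4]
5: 0x19 (blk 6, set 0) → L1-HIT  vc=[4]
6: 0x10 (blk 4, set 0) → VC-HIT  vc=[6]
7: 0x3b (blk 14, set 0) → MISS  vc=[6, 4]
8: 0x1a (blk 6, set 0) → VC-HIT  vc=[14, 4]

VC = [14, 4]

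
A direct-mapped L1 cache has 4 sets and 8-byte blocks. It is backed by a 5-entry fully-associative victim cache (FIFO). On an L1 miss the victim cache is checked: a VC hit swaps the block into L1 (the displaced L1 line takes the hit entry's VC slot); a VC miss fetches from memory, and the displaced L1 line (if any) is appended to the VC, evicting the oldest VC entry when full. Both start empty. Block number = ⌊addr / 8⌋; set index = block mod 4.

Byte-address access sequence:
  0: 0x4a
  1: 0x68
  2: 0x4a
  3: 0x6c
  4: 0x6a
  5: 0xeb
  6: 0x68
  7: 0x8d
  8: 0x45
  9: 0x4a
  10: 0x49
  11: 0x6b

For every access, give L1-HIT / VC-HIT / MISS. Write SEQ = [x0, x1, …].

SEQ = [MISS, MISS, VC-HIT, VC-HIT, L1-HIT, MISS, VC-HIT, MISS, MISS, VC-HIT, L1-HIT, VC-HIT]

0: 0x4a (blk 9, set 1) → MISS  vc=[]
1: 0x68 (blk 13, set 1) → MISS  vc=[9]
2: 0x4a (blk 9, set 1) → VC-HIT  vc=[13]
3: 0x6c (blk 13, set 1) → VC-HIT  vc=[9]
4: 0x6a (blk 13, set 1) → L1-HIT  vc=[9]
5: 0xeb (blk 29, set 1) → MISS  vc=[9, 13]
6: 0x68 (blk 13, set 1) → VC-HIT  vc=[9, 29]
7: 0x8d (blk 17, set 1) → MISS  vc=[9, 29, 13]
8: 0x45 (blk 8, set 0) → MISS  vc=[9, 29, 13]
9: 0x4a (blk 9, set 1) → VC-HIT  vc=[17, 29, 13]
10: 0x49 (blk 9, set 1) → L1-HIT  vc=[17, 29, 13]
11: 0x6b (blk 13, set 1) → VC-HIT  vc=[17, 29, 9]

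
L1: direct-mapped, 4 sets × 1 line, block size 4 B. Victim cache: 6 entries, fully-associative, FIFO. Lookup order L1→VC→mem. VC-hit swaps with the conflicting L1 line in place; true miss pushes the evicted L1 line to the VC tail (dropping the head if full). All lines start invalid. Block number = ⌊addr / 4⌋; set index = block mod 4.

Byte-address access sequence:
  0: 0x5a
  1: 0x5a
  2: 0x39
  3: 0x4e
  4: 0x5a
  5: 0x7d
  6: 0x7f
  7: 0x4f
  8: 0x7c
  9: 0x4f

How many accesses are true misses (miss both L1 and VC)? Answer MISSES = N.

MISSES = 4

#0 0x5a→b22/s2 MISS; vc=[]
#1 0x5a→b22/s2 L1-HIT; vc=[]
#2 0x39→b14/s2 MISS; vc=[22]
#3 0x4e→b19/s3 MISS; vc=[22]
#4 0x5a→b22/s2 VC-HIT; vc=[14]
#5 0x7d→b31/s3 MISS; vc=[14,19]
#6 0x7f→b31/s3 L1-HIT; vc=[14,19]
#7 0x4f→b19/s3 VC-HIT; vc=[14,31]
#8 0x7c→b31/s3 VC-HIT; vc=[14,19]
#9 0x4f→b19/s3 VC-HIT; vc=[14,31]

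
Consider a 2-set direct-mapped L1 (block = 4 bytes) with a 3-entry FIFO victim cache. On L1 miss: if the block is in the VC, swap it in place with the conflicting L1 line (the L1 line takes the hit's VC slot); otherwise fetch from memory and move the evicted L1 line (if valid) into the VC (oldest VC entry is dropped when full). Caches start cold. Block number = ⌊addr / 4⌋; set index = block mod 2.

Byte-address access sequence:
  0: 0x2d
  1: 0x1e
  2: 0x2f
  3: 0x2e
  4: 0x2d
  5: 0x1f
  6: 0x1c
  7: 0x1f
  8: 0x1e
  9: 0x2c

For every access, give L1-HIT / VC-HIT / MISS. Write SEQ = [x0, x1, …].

SEQ = [MISS, MISS, VC-HIT, L1-HIT, L1-HIT, VC-HIT, L1-HIT, L1-HIT, L1-HIT, VC-HIT]

  [0] addr=0x2d blk=11 s=1: MISS | VC []
  [1] addr=0x1e blk=7 s=1: MISS | VC [11]
  [2] addr=0x2f blk=11 s=1: VC-HIT | VC [7]
  [3] addr=0x2e blk=11 s=1: L1-HIT | VC [7]
  [4] addr=0x2d blk=11 s=1: L1-HIT | VC [7]
  [5] addr=0x1f blk=7 s=1: VC-HIT | VC [11]
  [6] addr=0x1c blk=7 s=1: L1-HIT | VC [11]
  [7] addr=0x1f blk=7 s=1: L1-HIT | VC [11]
  [8] addr=0x1e blk=7 s=1: L1-HIT | VC [11]
  [9] addr=0x2c blk=11 s=1: VC-HIT | VC [7]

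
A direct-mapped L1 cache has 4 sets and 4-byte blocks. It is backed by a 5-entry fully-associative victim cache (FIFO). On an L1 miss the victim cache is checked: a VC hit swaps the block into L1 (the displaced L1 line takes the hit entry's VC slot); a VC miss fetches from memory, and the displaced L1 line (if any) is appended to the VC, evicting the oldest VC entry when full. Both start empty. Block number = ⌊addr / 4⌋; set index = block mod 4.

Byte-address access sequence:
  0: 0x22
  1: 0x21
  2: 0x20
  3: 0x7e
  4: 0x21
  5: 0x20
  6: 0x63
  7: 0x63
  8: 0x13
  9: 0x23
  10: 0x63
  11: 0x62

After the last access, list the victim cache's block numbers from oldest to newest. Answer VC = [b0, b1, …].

VC = [4, 8]

0: 0x22 (blk 8, set 0) → MISS  vc=[]
1: 0x21 (blk 8, set 0) → L1-HIT  vc=[]
2: 0x20 (blk 8, set 0) → L1-HIT  vc=[]
3: 0x7e (blk 31, set 3) → MISS  vc=[]
4: 0x21 (blk 8, set 0) → L1-HIT  vc=[]
5: 0x20 (blk 8, set 0) → L1-HIT  vc=[]
6: 0x63 (blk 24, set 0) → MISS  vc=[8]
7: 0x63 (blk 24, set 0) → L1-HIT  vc=[8]
8: 0x13 (blk 4, set 0) → MISS  vc=[8, 24]
9: 0x23 (blk 8, set 0) → VC-HIT  vc=[4, 24]
10: 0x63 (blk 24, set 0) → VC-HIT  vc=[4, 8]
11: 0x62 (blk 24, set 0) → L1-HIT  vc=[4, 8]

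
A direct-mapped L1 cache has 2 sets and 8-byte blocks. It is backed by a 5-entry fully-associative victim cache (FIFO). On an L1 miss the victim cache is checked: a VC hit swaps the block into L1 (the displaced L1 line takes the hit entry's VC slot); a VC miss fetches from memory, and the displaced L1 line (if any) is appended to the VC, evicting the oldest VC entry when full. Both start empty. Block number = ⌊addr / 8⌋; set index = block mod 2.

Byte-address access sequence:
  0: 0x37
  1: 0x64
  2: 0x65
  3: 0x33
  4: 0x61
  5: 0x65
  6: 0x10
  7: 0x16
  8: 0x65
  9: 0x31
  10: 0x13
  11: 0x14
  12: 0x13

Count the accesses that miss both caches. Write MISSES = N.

0: 0x37 (blk 6, set 0) → MISS  vc=[]
1: 0x64 (blk 12, set 0) → MISS  vc=[6]
2: 0x65 (blk 12, set 0) → L1-HIT  vc=[6]
3: 0x33 (blk 6, set 0) → VC-HIT  vc=[12]
4: 0x61 (blk 12, set 0) → VC-HIT  vc=[6]
5: 0x65 (blk 12, set 0) → L1-HIT  vc=[6]
6: 0x10 (blk 2, set 0) → MISS  vc=[6, 12]
7: 0x16 (blk 2, set 0) → L1-HIT  vc=[6, 12]
8: 0x65 (blk 12, set 0) → VC-HIT  vc=[6, 2]
9: 0x31 (blk 6, set 0) → VC-HIT  vc=[12, 2]
10: 0x13 (blk 2, set 0) → VC-HIT  vc=[12, 6]
11: 0x14 (blk 2, set 0) → L1-HIT  vc=[12, 6]
12: 0x13 (blk 2, set 0) → L1-HIT  vc=[12, 6]

MISSES = 3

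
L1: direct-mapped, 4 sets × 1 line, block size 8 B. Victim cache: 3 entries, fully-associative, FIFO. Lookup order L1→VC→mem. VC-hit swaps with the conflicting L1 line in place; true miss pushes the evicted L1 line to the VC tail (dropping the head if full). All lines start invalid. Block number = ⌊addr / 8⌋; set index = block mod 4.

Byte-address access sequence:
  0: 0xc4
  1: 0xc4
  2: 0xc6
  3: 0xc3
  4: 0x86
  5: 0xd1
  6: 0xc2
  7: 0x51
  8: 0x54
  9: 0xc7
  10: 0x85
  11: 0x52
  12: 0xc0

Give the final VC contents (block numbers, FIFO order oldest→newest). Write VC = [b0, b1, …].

VC = [16, 26]

0: 0xc4 (blk 24, set 0) → MISS  vc=[]
1: 0xc4 (blk 24, set 0) → L1-HIT  vc=[]
2: 0xc6 (blk 24, set 0) → L1-HIT  vc=[]
3: 0xc3 (blk 24, set 0) → L1-HIT  vc=[]
4: 0x86 (blk 16, set 0) → MISS  vc=[24]
5: 0xd1 (blk 26, set 2) → MISS  vc=[24]
6: 0xc2 (blk 24, set 0) → VC-HIT  vc=[16]
7: 0x51 (blk 10, set 2) → MISS  vc=[16, 26]
8: 0x54 (blk 10, set 2) → L1-HIT  vc=[16, 26]
9: 0xc7 (blk 24, set 0) → L1-HIT  vc=[16, 26]
10: 0x85 (blk 16, set 0) → VC-HIT  vc=[24, 26]
11: 0x52 (blk 10, set 2) → L1-HIT  vc=[24, 26]
12: 0xc0 (blk 24, set 0) → VC-HIT  vc=[16, 26]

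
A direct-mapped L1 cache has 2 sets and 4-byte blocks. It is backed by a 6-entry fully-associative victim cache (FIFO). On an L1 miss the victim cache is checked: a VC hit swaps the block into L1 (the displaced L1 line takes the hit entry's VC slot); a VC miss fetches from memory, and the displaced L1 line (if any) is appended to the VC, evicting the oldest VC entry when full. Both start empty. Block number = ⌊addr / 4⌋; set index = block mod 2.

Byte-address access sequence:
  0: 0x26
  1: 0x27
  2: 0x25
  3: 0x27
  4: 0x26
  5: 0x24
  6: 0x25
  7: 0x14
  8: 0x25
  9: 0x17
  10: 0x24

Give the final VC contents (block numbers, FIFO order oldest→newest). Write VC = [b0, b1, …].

VC = [5]

#0 0x26→b9/s1 MISS; vc=[]
#1 0x27→b9/s1 L1-HIT; vc=[]
#2 0x25→b9/s1 L1-HIT; vc=[]
#3 0x27→b9/s1 L1-HIT; vc=[]
#4 0x26→b9/s1 L1-HIT; vc=[]
#5 0x24→b9/s1 L1-HIT; vc=[]
#6 0x25→b9/s1 L1-HIT; vc=[]
#7 0x14→b5/s1 MISS; vc=[9]
#8 0x25→b9/s1 VC-HIT; vc=[5]
#9 0x17→b5/s1 VC-HIT; vc=[9]
#10 0x24→b9/s1 VC-HIT; vc=[5]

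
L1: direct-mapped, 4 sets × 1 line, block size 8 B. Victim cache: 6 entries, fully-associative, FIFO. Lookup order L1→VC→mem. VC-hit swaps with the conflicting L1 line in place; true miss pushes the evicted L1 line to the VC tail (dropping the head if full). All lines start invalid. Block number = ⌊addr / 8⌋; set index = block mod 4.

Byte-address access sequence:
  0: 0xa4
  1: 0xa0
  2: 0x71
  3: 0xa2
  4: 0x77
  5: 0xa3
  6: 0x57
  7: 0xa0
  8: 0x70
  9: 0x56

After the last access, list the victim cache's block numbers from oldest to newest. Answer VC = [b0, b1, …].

VC = [14]

0: 0xa4 (blk 20, set 0) → MISS  vc=[]
1: 0xa0 (blk 20, set 0) → L1-HIT  vc=[]
2: 0x71 (blk 14, set 2) → MISS  vc=[]
3: 0xa2 (blk 20, set 0) → L1-HIT  vc=[]
4: 0x77 (blk 14, set 2) → L1-HIT  vc=[]
5: 0xa3 (blk 20, set 0) → L1-HIT  vc=[]
6: 0x57 (blk 10, set 2) → MISS  vc=[14]
7: 0xa0 (blk 20, set 0) → L1-HIT  vc=[14]
8: 0x70 (blk 14, set 2) → VC-HIT  vc=[10]
9: 0x56 (blk 10, set 2) → VC-HIT  vc=[14]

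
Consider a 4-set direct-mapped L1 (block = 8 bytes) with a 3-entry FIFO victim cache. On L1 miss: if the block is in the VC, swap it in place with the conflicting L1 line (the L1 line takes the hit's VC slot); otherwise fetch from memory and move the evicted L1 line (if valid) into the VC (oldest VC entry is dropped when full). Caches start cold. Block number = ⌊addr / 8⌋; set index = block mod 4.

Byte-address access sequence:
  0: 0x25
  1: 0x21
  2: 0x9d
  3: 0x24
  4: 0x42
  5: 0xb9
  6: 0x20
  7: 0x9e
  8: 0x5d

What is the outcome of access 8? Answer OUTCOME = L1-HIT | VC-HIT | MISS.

OUTCOME = MISS

#0 0x25→b4/s0 MISS; vc=[]
#1 0x21→b4/s0 L1-HIT; vc=[]
#2 0x9d→b19/s3 MISS; vc=[]
#3 0x24→b4/s0 L1-HIT; vc=[]
#4 0x42→b8/s0 MISS; vc=[4]
#5 0xb9→b23/s3 MISS; vc=[4,19]
#6 0x20→b4/s0 VC-HIT; vc=[8,19]
#7 0x9e→b19/s3 VC-HIT; vc=[8,23]
#8 0x5d→b11/s3 MISS; vc=[8,23,19]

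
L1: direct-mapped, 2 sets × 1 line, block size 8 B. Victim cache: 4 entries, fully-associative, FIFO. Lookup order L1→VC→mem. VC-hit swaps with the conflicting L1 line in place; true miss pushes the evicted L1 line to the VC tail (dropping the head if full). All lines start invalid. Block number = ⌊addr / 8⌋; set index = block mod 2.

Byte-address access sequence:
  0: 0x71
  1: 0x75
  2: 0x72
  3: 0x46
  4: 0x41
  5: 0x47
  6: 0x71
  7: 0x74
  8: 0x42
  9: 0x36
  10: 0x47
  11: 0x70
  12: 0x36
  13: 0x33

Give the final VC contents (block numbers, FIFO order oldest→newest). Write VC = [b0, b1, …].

0: 0x71 (blk 14, set 0) → MISS  vc=[]
1: 0x75 (blk 14, set 0) → L1-HIT  vc=[]
2: 0x72 (blk 14, set 0) → L1-HIT  vc=[]
3: 0x46 (blk 8, set 0) → MISS  vc=[14]
4: 0x41 (blk 8, set 0) → L1-HIT  vc=[14]
5: 0x47 (blk 8, set 0) → L1-HIT  vc=[14]
6: 0x71 (blk 14, set 0) → VC-HIT  vc=[8]
7: 0x74 (blk 14, set 0) → L1-HIT  vc=[8]
8: 0x42 (blk 8, set 0) → VC-HIT  vc=[14]
9: 0x36 (blk 6, set 0) → MISS  vc=[14, 8]
10: 0x47 (blk 8, set 0) → VC-HIT  vc=[14, 6]
11: 0x70 (blk 14, set 0) → VC-HIT  vc=[8, 6]
12: 0x36 (blk 6, set 0) → VC-HIT  vc=[8, 14]
13: 0x33 (blk 6, set 0) → L1-HIT  vc=[8, 14]

VC = [8, 14]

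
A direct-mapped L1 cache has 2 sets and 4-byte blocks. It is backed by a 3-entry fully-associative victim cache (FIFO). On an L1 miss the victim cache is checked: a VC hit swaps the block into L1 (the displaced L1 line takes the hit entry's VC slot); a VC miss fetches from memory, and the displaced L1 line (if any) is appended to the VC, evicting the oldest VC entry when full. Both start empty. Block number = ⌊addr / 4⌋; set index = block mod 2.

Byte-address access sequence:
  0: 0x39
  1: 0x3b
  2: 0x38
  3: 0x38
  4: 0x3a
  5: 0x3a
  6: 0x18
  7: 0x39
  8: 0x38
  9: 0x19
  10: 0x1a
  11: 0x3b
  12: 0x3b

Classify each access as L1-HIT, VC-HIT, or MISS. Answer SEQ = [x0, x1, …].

SEQ = [MISS, L1-HIT, L1-HIT, L1-HIT, L1-HIT, L1-HIT, MISS, VC-HIT, L1-HIT, VC-HIT, L1-HIT, VC-HIT, L1-HIT]

#0 0x39→b14/s0 MISS; vc=[]
#1 0x3b→b14/s0 L1-HIT; vc=[]
#2 0x38→b14/s0 L1-HIT; vc=[]
#3 0x38→b14/s0 L1-HIT; vc=[]
#4 0x3a→b14/s0 L1-HIT; vc=[]
#5 0x3a→b14/s0 L1-HIT; vc=[]
#6 0x18→b6/s0 MISS; vc=[14]
#7 0x39→b14/s0 VC-HIT; vc=[6]
#8 0x38→b14/s0 L1-HIT; vc=[6]
#9 0x19→b6/s0 VC-HIT; vc=[14]
#10 0x1a→b6/s0 L1-HIT; vc=[14]
#11 0x3b→b14/s0 VC-HIT; vc=[6]
#12 0x3b→b14/s0 L1-HIT; vc=[6]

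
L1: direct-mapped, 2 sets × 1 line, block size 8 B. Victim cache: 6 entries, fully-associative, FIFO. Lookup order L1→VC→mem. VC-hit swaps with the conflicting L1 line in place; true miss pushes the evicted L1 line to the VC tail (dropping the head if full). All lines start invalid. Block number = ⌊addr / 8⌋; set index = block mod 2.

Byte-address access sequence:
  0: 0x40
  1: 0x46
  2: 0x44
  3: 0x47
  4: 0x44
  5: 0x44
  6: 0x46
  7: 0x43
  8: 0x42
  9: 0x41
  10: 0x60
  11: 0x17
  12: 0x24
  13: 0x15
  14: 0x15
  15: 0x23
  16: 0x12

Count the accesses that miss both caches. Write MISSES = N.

MISSES = 4

  [0] addr=0x40 blk=8 s=0: MISS | VC []
  [1] addr=0x46 blk=8 s=0: L1-HIT | VC []
  [2] addr=0x44 blk=8 s=0: L1-HIT | VC []
  [3] addr=0x47 blk=8 s=0: L1-HIT | VC []
  [4] addr=0x44 blk=8 s=0: L1-HIT | VC []
  [5] addr=0x44 blk=8 s=0: L1-HIT | VC []
  [6] addr=0x46 blk=8 s=0: L1-HIT | VC []
  [7] addr=0x43 blk=8 s=0: L1-HIT | VC []
  [8] addr=0x42 blk=8 s=0: L1-HIT | VC []
  [9] addr=0x41 blk=8 s=0: L1-HIT | VC []
  [10] addr=0x60 blk=12 s=0: MISS | VC [8]
  [11] addr=0x17 blk=2 s=0: MISS | VC [8, 12]
  [12] addr=0x24 blk=4 s=0: MISS | VC [8, 12, 2]
  [13] addr=0x15 blk=2 s=0: VC-HIT | VC [8, 12, 4]
  [14] addr=0x15 blk=2 s=0: L1-HIT | VC [8, 12, 4]
  [15] addr=0x23 blk=4 s=0: VC-HIT | VC [8, 12, 2]
  [16] addr=0x12 blk=2 s=0: VC-HIT | VC [8, 12, 4]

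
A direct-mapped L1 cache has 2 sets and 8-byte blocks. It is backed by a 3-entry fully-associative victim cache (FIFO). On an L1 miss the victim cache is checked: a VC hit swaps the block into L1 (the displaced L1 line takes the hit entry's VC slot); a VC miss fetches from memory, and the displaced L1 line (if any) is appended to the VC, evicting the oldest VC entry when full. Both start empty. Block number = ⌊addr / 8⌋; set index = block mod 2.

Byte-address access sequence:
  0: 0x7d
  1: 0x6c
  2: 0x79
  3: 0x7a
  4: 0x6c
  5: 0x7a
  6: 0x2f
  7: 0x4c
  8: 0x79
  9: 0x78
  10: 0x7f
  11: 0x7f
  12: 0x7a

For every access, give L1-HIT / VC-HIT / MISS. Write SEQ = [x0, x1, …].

SEQ = [MISS, MISS, VC-HIT, L1-HIT, VC-HIT, VC-HIT, MISS, MISS, VC-HIT, L1-HIT, L1-HIT, L1-HIT, L1-HIT]

  [0] addr=0x7d blk=15 s=1: MISS | VC []
  [1] addr=0x6c blk=13 s=1: MISS | VC [15]
  [2] addr=0x79 blk=15 s=1: VC-HIT | VC [13]
  [3] addr=0x7a blk=15 s=1: L1-HIT | VC [13]
  [4] addr=0x6c blk=13 s=1: VC-HIT | VC [15]
  [5] addr=0x7a blk=15 s=1: VC-HIT | VC [13]
  [6] addr=0x2f blk=5 s=1: MISS | VC [13, 15]
  [7] addr=0x4c blk=9 s=1: MISS | VC [13, 15, 5]
  [8] addr=0x79 blk=15 s=1: VC-HIT | VC [13, 9, 5]
  [9] addr=0x78 blk=15 s=1: L1-HIT | VC [13, 9, 5]
  [10] addr=0x7f blk=15 s=1: L1-HIT | VC [13, 9, 5]
  [11] addr=0x7f blk=15 s=1: L1-HIT | VC [13, 9, 5]
  [12] addr=0x7a blk=15 s=1: L1-HIT | VC [13, 9, 5]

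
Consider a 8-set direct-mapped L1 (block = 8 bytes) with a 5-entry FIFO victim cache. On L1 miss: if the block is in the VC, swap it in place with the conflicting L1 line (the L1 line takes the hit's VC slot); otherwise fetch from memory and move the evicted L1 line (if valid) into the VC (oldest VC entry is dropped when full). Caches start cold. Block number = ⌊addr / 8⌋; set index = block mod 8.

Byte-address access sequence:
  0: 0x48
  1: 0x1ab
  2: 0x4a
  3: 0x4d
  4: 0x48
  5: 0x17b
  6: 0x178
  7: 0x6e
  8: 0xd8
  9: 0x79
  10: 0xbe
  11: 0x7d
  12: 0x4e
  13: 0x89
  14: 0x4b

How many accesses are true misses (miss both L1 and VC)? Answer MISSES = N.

MISSES = 8

#0 0x48→b9/s1 MISS; vc=[]
#1 0x1ab→b53/s5 MISS; vc=[]
#2 0x4a→b9/s1 L1-HIT; vc=[]
#3 0x4d→b9/s1 L1-HIT; vc=[]
#4 0x48→b9/s1 L1-HIT; vc=[]
#5 0x17b→b47/s7 MISS; vc=[]
#6 0x178→b47/s7 L1-HIT; vc=[]
#7 0x6e→b13/s5 MISS; vc=[53]
#8 0xd8→b27/s3 MISS; vc=[53]
#9 0x79→b15/s7 MISS; vc=[53,47]
#10 0xbe→b23/s7 MISS; vc=[53,47,15]
#11 0x7d→b15/s7 VC-HIT; vc=[53,47,23]
#12 0x4e→b9/s1 L1-HIT; vc=[53,47,23]
#13 0x89→b17/s1 MISS; vc=[53,47,23,9]
#14 0x4b→b9/s1 VC-HIT; vc=[53,47,23,17]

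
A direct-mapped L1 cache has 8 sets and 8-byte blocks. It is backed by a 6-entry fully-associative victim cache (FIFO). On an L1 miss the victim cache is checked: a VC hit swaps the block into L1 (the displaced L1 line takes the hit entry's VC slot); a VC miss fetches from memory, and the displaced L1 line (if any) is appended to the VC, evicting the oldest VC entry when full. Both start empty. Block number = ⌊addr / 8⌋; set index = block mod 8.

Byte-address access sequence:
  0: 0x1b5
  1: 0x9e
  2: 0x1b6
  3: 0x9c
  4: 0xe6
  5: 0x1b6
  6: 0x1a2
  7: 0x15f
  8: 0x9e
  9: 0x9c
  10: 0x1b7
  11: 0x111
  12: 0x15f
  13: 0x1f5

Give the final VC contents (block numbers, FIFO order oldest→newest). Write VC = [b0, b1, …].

#0 0x1b5→b54/s6 MISS; vc=[]
#1 0x9e→b19/s3 MISS; vc=[]
#2 0x1b6→b54/s6 L1-HIT; vc=[]
#3 0x9c→b19/s3 L1-HIT; vc=[]
#4 0xe6→b28/s4 MISS; vc=[]
#5 0x1b6→b54/s6 L1-HIT; vc=[]
#6 0x1a2→b52/s4 MISS; vc=[28]
#7 0x15f→b43/s3 MISS; vc=[28,19]
#8 0x9e→b19/s3 VC-HIT; vc=[28,43]
#9 0x9c→b19/s3 L1-HIT; vc=[28,43]
#10 0x1b7→b54/s6 L1-HIT; vc=[28,43]
#11 0x111→b34/s2 MISS; vc=[28,43]
#12 0x15f→b43/s3 VC-HIT; vc=[28,19]
#13 0x1f5→b62/s6 MISS; vc=[28,19,54]

VC = [28, 19, 54]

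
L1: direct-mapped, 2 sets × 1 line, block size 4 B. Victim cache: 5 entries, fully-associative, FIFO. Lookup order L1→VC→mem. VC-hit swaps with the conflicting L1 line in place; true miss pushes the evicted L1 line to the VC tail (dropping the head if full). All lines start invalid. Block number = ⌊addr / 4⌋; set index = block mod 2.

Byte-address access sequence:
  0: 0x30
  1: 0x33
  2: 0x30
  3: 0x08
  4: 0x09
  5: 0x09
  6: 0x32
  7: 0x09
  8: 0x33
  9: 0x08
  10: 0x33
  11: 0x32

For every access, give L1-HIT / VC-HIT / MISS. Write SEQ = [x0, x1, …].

SEQ = [MISS, L1-HIT, L1-HIT, MISS, L1-HIT, L1-HIT, VC-HIT, VC-HIT, VC-HIT, VC-HIT, VC-HIT, L1-HIT]

  [0] addr=0x30 blk=12 s=0: MISS | VC []
  [1] addr=0x33 blk=12 s=0: L1-HIT | VC []
  [2] addr=0x30 blk=12 s=0: L1-HIT | VC []
  [3] addr=0x8 blk=2 s=0: MISS | VC [12]
  [4] addr=0x9 blk=2 s=0: L1-HIT | VC [12]
  [5] addr=0x9 blk=2 s=0: L1-HIT | VC [12]
  [6] addr=0x32 blk=12 s=0: VC-HIT | VC [2]
  [7] addr=0x9 blk=2 s=0: VC-HIT | VC [12]
  [8] addr=0x33 blk=12 s=0: VC-HIT | VC [2]
  [9] addr=0x8 blk=2 s=0: VC-HIT | VC [12]
  [10] addr=0x33 blk=12 s=0: VC-HIT | VC [2]
  [11] addr=0x32 blk=12 s=0: L1-HIT | VC [2]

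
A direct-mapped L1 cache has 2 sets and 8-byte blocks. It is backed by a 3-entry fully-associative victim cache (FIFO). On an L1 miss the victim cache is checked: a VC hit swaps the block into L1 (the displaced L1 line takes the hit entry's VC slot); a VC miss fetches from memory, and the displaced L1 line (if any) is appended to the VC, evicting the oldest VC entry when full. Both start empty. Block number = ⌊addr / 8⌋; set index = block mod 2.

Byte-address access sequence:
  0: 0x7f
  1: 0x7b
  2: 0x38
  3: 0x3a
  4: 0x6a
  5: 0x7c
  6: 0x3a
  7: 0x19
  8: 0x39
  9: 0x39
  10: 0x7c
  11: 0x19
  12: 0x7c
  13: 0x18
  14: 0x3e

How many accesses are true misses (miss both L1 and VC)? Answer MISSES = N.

  [0] addr=0x7f blk=15 s=1: MISS | VC []
  [1] addr=0x7b blk=15 s=1: L1-HIT | VC []
  [2] addr=0x38 blk=7 s=1: MISS | VC [15]
  [3] addr=0x3a blk=7 s=1: L1-HIT | VC [15]
  [4] addr=0x6a blk=13 s=1: MISS | VC [15, 7]
  [5] addr=0x7c blk=15 s=1: VC-HIT | VC [13, 7]
  [6] addr=0x3a blk=7 s=1: VC-HIT | VC [13, 15]
  [7] addr=0x19 blk=3 s=1: MISS | VC [13, 15, 7]
  [8] addr=0x39 blk=7 s=1: VC-HIT | VC [13, 15, 3]
  [9] addr=0x39 blk=7 s=1: L1-HIT | VC [13, 15, 3]
  [10] addr=0x7c blk=15 s=1: VC-HIT | VC [13, 7, 3]
  [11] addr=0x19 blk=3 s=1: VC-HIT | VC [13, 7, 15]
  [12] addr=0x7c blk=15 s=1: VC-HIT | VC [13, 7, 3]
  [13] addr=0x18 blk=3 s=1: VC-HIT | VC [13, 7, 15]
  [14] addr=0x3e blk=7 s=1: VC-HIT | VC [13, 3, 15]

MISSES = 4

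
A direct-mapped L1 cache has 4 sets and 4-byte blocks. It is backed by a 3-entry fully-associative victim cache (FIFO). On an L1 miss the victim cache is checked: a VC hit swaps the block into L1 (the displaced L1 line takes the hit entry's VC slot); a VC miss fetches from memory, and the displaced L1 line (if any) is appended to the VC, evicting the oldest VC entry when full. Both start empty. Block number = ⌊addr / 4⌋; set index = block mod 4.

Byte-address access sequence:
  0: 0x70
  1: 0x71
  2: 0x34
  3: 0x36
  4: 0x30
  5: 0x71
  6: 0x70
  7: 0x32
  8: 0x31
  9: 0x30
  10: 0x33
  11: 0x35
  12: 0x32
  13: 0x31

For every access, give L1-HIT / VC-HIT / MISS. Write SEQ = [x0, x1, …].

  [0] addr=0x70 blk=28 s=0: MISS | VC []
  [1] addr=0x71 blk=28 s=0: L1-HIT | VC []
  [2] addr=0x34 blk=13 s=1: MISS | VC []
  [3] addr=0x36 blk=13 s=1: L1-HIT | VC []
  [4] addr=0x30 blk=12 s=0: MISS | VC [28]
  [5] addr=0x71 blk=28 s=0: VC-HIT | VC [12]
  [6] addr=0x70 blk=28 s=0: L1-HIT | VC [12]
  [7] addr=0x32 blk=12 s=0: VC-HIT | VC [28]
  [8] addr=0x31 blk=12 s=0: L1-HIT | VC [28]
  [9] addr=0x30 blk=12 s=0: L1-HIT | VC [28]
  [10] addr=0x33 blk=12 s=0: L1-HIT | VC [28]
  [11] addr=0x35 blk=13 s=1: L1-HIT | VC [28]
  [12] addr=0x32 blk=12 s=0: L1-HIT | VC [28]
  [13] addr=0x31 blk=12 s=0: L1-HIT | VC [28]

SEQ = [MISS, L1-HIT, MISS, L1-HIT, MISS, VC-HIT, L1-HIT, VC-HIT, L1-HIT, L1-HIT, L1-HIT, L1-HIT, L1-HIT, L1-HIT]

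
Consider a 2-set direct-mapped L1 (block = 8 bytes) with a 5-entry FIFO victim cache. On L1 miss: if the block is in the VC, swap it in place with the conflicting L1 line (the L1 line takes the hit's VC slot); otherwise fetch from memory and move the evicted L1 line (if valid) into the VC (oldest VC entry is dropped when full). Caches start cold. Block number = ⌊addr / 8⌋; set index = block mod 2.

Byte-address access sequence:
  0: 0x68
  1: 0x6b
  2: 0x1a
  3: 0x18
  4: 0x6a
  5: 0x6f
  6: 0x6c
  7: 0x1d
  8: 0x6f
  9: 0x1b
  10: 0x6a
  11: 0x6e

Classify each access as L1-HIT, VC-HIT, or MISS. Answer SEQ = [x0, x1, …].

SEQ = [MISS, L1-HIT, MISS, L1-HIT, VC-HIT, L1-HIT, L1-HIT, VC-HIT, VC-HIT, VC-HIT, VC-HIT, L1-HIT]

  [0] addr=0x68 blk=13 s=1: MISS | VC []
  [1] addr=0x6b blk=13 s=1: L1-HIT | VC []
  [2] addr=0x1a blk=3 s=1: MISS | VC [13]
  [3] addr=0x18 blk=3 s=1: L1-HIT | VC [13]
  [4] addr=0x6a blk=13 s=1: VC-HIT | VC [3]
  [5] addr=0x6f blk=13 s=1: L1-HIT | VC [3]
  [6] addr=0x6c blk=13 s=1: L1-HIT | VC [3]
  [7] addr=0x1d blk=3 s=1: VC-HIT | VC [13]
  [8] addr=0x6f blk=13 s=1: VC-HIT | VC [3]
  [9] addr=0x1b blk=3 s=1: VC-HIT | VC [13]
  [10] addr=0x6a blk=13 s=1: VC-HIT | VC [3]
  [11] addr=0x6e blk=13 s=1: L1-HIT | VC [3]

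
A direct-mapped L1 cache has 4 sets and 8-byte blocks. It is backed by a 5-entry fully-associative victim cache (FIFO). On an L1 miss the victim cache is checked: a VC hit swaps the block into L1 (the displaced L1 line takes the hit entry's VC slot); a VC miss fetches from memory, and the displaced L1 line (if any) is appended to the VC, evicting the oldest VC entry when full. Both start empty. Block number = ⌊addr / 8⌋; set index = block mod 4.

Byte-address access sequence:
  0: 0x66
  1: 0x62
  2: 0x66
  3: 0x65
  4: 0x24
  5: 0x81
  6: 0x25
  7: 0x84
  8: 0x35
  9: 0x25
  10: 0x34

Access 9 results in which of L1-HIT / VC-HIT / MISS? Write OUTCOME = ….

  [0] addr=0x66 blk=12 s=0: MISS | VC []
  [1] addr=0x62 blk=12 s=0: L1-HIT | VC []
  [2] addr=0x66 blk=12 s=0: L1-HIT | VC []
  [3] addr=0x65 blk=12 s=0: L1-HIT | VC []
  [4] addr=0x24 blk=4 s=0: MISS | VC [12]
  [5] addr=0x81 blk=16 s=0: MISS | VC [12, 4]
  [6] addr=0x25 blk=4 s=0: VC-HIT | VC [12, 16]
  [7] addr=0x84 blk=16 s=0: VC-HIT | VC [12, 4]
  [8] addr=0x35 blk=6 s=2: MISS | VC [12, 4]
  [9] addr=0x25 blk=4 s=0: VC-HIT | VC [12, 16]
  [10] addr=0x34 blk=6 s=2: L1-HIT | VC [12, 16]

OUTCOME = VC-HIT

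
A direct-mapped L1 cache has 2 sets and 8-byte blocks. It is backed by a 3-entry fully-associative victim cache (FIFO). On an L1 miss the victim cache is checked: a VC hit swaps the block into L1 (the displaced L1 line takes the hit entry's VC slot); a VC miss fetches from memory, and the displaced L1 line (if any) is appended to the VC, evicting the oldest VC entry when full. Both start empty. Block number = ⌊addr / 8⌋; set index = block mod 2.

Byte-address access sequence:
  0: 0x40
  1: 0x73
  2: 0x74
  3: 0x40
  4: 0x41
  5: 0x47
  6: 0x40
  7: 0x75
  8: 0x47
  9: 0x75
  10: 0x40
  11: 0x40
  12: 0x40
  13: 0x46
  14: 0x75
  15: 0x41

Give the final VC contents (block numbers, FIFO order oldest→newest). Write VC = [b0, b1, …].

  [0] addr=0x40 blk=8 s=0: MISS | VC []
  [1] addr=0x73 blk=14 s=0: MISS | VC [8]
  [2] addr=0x74 blk=14 s=0: L1-HIT | VC [8]
  [3] addr=0x40 blk=8 s=0: VC-HIT | VC [14]
  [4] addr=0x41 blk=8 s=0: L1-HIT | VC [14]
  [5] addr=0x47 blk=8 s=0: L1-HIT | VC [14]
  [6] addr=0x40 blk=8 s=0: L1-HIT | VC [14]
  [7] addr=0x75 blk=14 s=0: VC-HIT | VC [8]
  [8] addr=0x47 blk=8 s=0: VC-HIT | VC [14]
  [9] addr=0x75 blk=14 s=0: VC-HIT | VC [8]
  [10] addr=0x40 blk=8 s=0: VC-HIT | VC [14]
  [11] addr=0x40 blk=8 s=0: L1-HIT | VC [14]
  [12] addr=0x40 blk=8 s=0: L1-HIT | VC [14]
  [13] addr=0x46 blk=8 s=0: L1-HIT | VC [14]
  [14] addr=0x75 blk=14 s=0: VC-HIT | VC [8]
  [15] addr=0x41 blk=8 s=0: VC-HIT | VC [14]

VC = [14]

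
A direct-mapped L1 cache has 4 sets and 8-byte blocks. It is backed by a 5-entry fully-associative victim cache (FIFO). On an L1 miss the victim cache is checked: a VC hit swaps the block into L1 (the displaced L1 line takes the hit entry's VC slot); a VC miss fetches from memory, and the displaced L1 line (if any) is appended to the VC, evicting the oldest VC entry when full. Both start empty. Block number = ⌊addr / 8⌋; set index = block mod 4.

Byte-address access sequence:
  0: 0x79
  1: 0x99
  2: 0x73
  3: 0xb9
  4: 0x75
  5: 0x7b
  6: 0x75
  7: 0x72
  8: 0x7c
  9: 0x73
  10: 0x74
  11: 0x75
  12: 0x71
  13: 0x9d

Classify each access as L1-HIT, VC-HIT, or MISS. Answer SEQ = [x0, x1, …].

#0 0x79→b15/s3 MISS; vc=[]
#1 0x99→b19/s3 MISS; vc=[15]
#2 0x73→b14/s2 MISS; vc=[15]
#3 0xb9→b23/s3 MISS; vc=[15,19]
#4 0x75→b14/s2 L1-HIT; vc=[15,19]
#5 0x7b→b15/s3 VC-HIT; vc=[23,19]
#6 0x75→b14/s2 L1-HIT; vc=[23,19]
#7 0x72→b14/s2 L1-HIT; vc=[23,19]
#8 0x7c→b15/s3 L1-HIT; vc=[23,19]
#9 0x73→b14/s2 L1-HIT; vc=[23,19]
#10 0x74→b14/s2 L1-HIT; vc=[23,19]
#11 0x75→b14/s2 L1-HIT; vc=[23,19]
#12 0x71→b14/s2 L1-HIT; vc=[23,19]
#13 0x9d→b19/s3 VC-HIT; vc=[23,15]

SEQ = [MISS, MISS, MISS, MISS, L1-HIT, VC-HIT, L1-HIT, L1-HIT, L1-HIT, L1-HIT, L1-HIT, L1-HIT, L1-HIT, VC-HIT]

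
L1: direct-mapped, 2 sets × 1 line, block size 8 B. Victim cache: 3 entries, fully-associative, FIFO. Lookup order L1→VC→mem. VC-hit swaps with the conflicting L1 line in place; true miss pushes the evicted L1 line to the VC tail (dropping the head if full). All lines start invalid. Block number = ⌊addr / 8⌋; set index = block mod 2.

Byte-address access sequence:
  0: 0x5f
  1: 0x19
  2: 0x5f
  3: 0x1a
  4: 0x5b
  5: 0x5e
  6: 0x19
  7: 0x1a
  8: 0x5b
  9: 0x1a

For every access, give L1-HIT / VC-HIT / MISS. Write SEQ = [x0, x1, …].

SEQ = [MISS, MISS, VC-HIT, VC-HIT, VC-HIT, L1-HIT, VC-HIT, L1-HIT, VC-HIT, VC-HIT]

  [0] addr=0x5f blk=11 s=1: MISS | VC []
  [1] addr=0x19 blk=3 s=1: MISS | VC [11]
  [2] addr=0x5f blk=11 s=1: VC-HIT | VC [3]
  [3] addr=0x1a blk=3 s=1: VC-HIT | VC [11]
  [4] addr=0x5b blk=11 s=1: VC-HIT | VC [3]
  [5] addr=0x5e blk=11 s=1: L1-HIT | VC [3]
  [6] addr=0x19 blk=3 s=1: VC-HIT | VC [11]
  [7] addr=0x1a blk=3 s=1: L1-HIT | VC [11]
  [8] addr=0x5b blk=11 s=1: VC-HIT | VC [3]
  [9] addr=0x1a blk=3 s=1: VC-HIT | VC [11]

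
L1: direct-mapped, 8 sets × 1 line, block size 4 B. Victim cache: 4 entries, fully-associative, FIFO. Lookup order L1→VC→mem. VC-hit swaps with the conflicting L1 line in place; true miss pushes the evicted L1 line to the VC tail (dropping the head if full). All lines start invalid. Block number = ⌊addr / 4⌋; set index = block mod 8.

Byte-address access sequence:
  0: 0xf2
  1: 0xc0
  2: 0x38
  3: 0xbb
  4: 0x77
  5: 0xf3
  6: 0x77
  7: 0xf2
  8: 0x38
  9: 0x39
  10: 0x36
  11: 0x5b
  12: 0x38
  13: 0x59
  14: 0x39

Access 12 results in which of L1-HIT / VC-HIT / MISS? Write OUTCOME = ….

OUTCOME = VC-HIT

  [0] addr=0xf2 blk=60 s=4: MISS | VC []
  [1] addr=0xc0 blk=48 s=0: MISS | VC []
  [2] addr=0x38 blk=14 s=6: MISS | VC []
  [3] addr=0xbb blk=46 s=6: MISS | VC [14]
  [4] addr=0x77 blk=29 s=5: MISS | VC [14]
  [5] addr=0xf3 blk=60 s=4: L1-HIT | VC [14]
  [6] addr=0x77 blk=29 s=5: L1-HIT | VC [14]
  [7] addr=0xf2 blk=60 s=4: L1-HIT | VC [14]
  [8] addr=0x38 blk=14 s=6: VC-HIT | VC [46]
  [9] addr=0x39 blk=14 s=6: L1-HIT | VC [46]
  [10] addr=0x36 blk=13 s=5: MISS | VC [46, 29]
  [11] addr=0x5b blk=22 s=6: MISS | VC [46, 29, 14]
  [12] addr=0x38 blk=14 s=6: VC-HIT | VC [46, 29, 22]
  [13] addr=0x59 blk=22 s=6: VC-HIT | VC [46, 29, 14]
  [14] addr=0x39 blk=14 s=6: VC-HIT | VC [46, 29, 22]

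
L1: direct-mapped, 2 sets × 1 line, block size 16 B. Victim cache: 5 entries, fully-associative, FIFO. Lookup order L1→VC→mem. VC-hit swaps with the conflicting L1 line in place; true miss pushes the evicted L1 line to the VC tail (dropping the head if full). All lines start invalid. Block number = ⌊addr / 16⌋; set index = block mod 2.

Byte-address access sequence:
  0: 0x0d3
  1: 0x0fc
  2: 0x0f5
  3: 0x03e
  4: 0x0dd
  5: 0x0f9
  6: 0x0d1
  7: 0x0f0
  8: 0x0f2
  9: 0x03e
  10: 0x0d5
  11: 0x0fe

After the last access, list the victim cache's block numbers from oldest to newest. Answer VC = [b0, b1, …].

0: 0xd3 (blk 13, set 1) → MISS  vc=[]
1: 0xfc (blk 15, set 1) → MISS  vc=[13]
2: 0xf5 (blk 15, set 1) → L1-HIT  vc=[13]
3: 0x3e (blk 3, set 1) → MISS  vc=[13, 15]
4: 0xdd (blk 13, set 1) → VC-HIT  vc=[3, 15]
5: 0xf9 (blk 15, set 1) → VC-HIT  vc=[3, 13]
6: 0xd1 (blk 13, set 1) → VC-HIT  vc=[3, 15]
7: 0xf0 (blk 15, set 1) → VC-HIT  vc=[3, 13]
8: 0xf2 (blk 15, set 1) → L1-HIT  vc=[3, 13]
9: 0x3e (blk 3, set 1) → VC-HIT  vc=[15, 13]
10: 0xd5 (blk 13, set 1) → VC-HIT  vc=[15, 3]
11: 0xfe (blk 15, set 1) → VC-HIT  vc=[13, 3]

VC = [13, 3]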